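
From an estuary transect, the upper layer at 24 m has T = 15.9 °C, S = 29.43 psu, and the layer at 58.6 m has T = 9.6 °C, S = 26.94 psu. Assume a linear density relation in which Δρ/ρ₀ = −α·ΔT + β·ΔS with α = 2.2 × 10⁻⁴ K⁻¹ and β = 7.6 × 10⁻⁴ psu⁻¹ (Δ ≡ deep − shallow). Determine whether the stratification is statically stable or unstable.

ΔT = 9.6 − 15.9 = -6.3 K and ΔS = 26.94 − 29.43 = -2.49 psu (deep − shallow).
−αΔT = 1.386 × 10⁻³; βΔS = -1.8924 × 10⁻³; sum Δρ/ρ₀ = -5.064 × 10⁻⁴.
Δρ/ρ₀ < 0, so Δρ < 0: deeper water is lighter → statically unstable; the column would overturn.

unstable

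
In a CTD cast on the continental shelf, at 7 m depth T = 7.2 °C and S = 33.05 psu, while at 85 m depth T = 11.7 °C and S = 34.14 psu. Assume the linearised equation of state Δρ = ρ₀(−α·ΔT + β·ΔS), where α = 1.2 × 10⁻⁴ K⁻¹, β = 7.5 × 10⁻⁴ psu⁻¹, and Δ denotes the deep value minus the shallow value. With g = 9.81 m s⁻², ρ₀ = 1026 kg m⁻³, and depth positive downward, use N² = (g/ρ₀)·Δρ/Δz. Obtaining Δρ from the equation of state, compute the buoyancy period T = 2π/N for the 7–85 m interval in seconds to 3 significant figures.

1.06 × 10³ s

ΔT = +4.5 K, ΔS = +1.09 psu (deep − shallow).
Δρ/ρ₀ = −αΔT + βΔS = -5.40 × 10⁻⁴ + 8.175 × 10⁻⁴ = 2.775 × 10⁻⁴, so Δρ ≈ 0.2847 kg m⁻³.
N² = (g/ρ₀)·Δρ/Δz = g·(Δρ/ρ₀)/Δz = 9.81 × 2.775 × 10⁻⁴ / 78 = 3.4901 × 10⁻⁵ s⁻².
N = √(3.4901 × 10⁻⁵) = 5.9077 × 10⁻³ rad s⁻¹ → T = 2π/N = 1.0636 × 10³ s ≈ 1.06 × 10³ s.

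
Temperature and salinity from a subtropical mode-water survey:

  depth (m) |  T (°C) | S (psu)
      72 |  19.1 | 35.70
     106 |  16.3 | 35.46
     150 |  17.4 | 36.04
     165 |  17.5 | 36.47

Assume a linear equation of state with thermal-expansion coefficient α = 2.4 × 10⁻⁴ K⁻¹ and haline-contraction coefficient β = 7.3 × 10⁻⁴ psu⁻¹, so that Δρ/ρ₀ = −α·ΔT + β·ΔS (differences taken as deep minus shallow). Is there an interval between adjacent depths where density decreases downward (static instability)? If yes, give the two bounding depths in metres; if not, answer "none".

Evaluate Δρ/ρ₀ = −αΔT + βΔS across each adjacent pair:
  72–106 m: −αΔT+βΔS = −(2.4 × 10⁻⁴)(-2.8)+(7.3 × 10⁻⁴)(-0.24) = 5.0 × 10⁻⁴ → stable
  106–150 m: −αΔT+βΔS = −(2.4 × 10⁻⁴)(+1.1)+(7.3 × 10⁻⁴)(+0.58) = 1.6 × 10⁻⁴ → stable
  150–165 m: −αΔT+βΔS = −(2.4 × 10⁻⁴)(+0.1)+(7.3 × 10⁻⁴)(+0.43) = 2.9 × 10⁻⁴ → stable
Every interval has Δρ > 0: the column is stably stratified throughout.

none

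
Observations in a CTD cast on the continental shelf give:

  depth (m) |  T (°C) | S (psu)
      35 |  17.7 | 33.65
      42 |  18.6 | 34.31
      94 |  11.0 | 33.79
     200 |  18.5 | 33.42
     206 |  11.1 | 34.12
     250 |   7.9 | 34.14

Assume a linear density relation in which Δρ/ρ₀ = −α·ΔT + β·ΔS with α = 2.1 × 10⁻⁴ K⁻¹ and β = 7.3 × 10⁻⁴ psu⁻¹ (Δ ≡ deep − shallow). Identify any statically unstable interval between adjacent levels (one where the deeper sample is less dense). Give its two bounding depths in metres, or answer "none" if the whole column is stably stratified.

Evaluate Δρ/ρ₀ = −αΔT + βΔS across each adjacent pair:
  35–42 m: −αΔT+βΔS = −(2.1 × 10⁻⁴)(+0.9)+(7.3 × 10⁻⁴)(+0.66) = 2.9 × 10⁻⁴ → stable
  42–94 m: −αΔT+βΔS = −(2.1 × 10⁻⁴)(-7.6)+(7.3 × 10⁻⁴)(-0.52) = 1.2 × 10⁻³ → stable
  94–200 m: −αΔT+βΔS = −(2.1 × 10⁻⁴)(+7.5)+(7.3 × 10⁻⁴)(-0.37) = -1.8 × 10⁻³ → UNSTABLE
  200–206 m: −αΔT+βΔS = −(2.1 × 10⁻⁴)(-7.4)+(7.3 × 10⁻⁴)(+0.70) = 2.1 × 10⁻³ → stable
  206–250 m: −αΔT+βΔS = −(2.1 × 10⁻⁴)(-3.2)+(7.3 × 10⁻⁴)(+0.02) = 6.9 × 10⁻⁴ → stable
The 94–200 m interval has Δρ < 0: lighter water underlies denser water.

94–200 m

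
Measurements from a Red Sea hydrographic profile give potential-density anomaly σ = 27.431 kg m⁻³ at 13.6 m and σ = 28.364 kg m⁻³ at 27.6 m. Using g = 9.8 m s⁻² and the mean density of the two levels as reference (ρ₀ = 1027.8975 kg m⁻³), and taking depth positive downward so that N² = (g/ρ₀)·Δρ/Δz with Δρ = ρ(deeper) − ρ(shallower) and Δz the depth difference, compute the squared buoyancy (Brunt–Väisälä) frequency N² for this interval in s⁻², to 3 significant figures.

6.35 × 10⁻⁴ s⁻²

Δρ = 1028.364 − 1027.431 = 0.933 kg m⁻³ over Δz = 27.6 − 13.6 = 14 m.
N² = (9.8/1027.8975) × (0.933/14) = 6.3537 × 10⁻⁴ s⁻² ≈ 6.35 × 10⁻⁴ s⁻².
Since Δρ > 0 the layer is stably stratified.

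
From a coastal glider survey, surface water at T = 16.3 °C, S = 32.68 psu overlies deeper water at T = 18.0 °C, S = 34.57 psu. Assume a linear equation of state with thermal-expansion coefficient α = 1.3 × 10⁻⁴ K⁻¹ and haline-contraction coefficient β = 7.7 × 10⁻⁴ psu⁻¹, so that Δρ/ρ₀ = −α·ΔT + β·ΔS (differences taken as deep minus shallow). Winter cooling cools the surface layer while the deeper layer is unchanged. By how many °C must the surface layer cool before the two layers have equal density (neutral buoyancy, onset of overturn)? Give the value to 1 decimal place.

9.5 °C

Neutral buoyancy requires Δρ = 0, i.e. −α(T_deep − T_surf′) + β(S_deep − S_surf) = 0.
T_surf′ = T_deep − (β/α)·ΔS = 18.0 − (7.7 × 10⁻⁴/1.3 × 10⁻⁴)·(+1.89) = 6.805 °C.
Cooling required: 16.3 − (6.805) = 9.495 °C.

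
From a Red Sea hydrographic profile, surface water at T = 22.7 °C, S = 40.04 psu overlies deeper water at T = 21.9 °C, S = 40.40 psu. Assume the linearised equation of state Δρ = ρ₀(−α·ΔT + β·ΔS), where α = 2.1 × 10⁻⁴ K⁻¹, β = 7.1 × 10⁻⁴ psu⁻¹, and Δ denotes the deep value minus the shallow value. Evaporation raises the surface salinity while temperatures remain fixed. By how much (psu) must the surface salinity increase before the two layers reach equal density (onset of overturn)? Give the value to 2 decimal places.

0.60 psu

Neutral buoyancy requires −α(T_deep − T_surf) + β(S_deep − S_surf′) = 0.
S_surf′ = S_deep − (α/β)·ΔT = 40.40 − (2.1 × 10⁻⁴/7.1 × 10⁻⁴)·(-0.8) = 40.6366 psu.
Increase required: 40.6366 − 40.04 = 0.5966 psu.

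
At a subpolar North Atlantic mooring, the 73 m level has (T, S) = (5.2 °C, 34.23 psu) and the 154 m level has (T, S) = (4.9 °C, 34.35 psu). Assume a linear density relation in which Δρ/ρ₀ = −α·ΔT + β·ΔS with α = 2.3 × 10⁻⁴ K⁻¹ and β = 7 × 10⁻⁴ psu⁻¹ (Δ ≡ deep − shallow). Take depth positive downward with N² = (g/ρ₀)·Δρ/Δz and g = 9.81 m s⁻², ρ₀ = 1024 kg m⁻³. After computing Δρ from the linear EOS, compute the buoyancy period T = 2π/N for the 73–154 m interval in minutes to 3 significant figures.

ΔT = -0.3 K, ΔS = +0.12 psu (deep − shallow).
Δρ/ρ₀ = −αΔT + βΔS = 6.90 × 10⁻⁵ + 8.40 × 10⁻⁵ = 1.53 × 10⁻⁴, so Δρ ≈ 0.1567 kg m⁻³.
N² = (g/ρ₀)·Δρ/Δz = g·(Δρ/ρ₀)/Δz = 9.81 × 1.53 × 10⁻⁴ / 81 = 1.8530 × 10⁻⁵ s⁻².
N = √(1.8530 × 10⁻⁵) = 4.3046 × 10⁻³ rad s⁻¹ → T = 2π/N = 1.4596 × 10³ s = 24.327 min ≈ 24.3 min.

24.3 min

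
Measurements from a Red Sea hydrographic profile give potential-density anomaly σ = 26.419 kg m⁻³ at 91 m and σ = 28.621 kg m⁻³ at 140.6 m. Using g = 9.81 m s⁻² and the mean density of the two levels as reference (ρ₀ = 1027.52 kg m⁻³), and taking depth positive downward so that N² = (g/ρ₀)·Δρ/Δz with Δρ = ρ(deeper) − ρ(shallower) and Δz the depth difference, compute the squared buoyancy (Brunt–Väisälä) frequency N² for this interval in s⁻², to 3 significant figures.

4.24 × 10⁻⁴ s⁻²

Δρ = 1028.621 − 1026.419 = 2.202 kg m⁻³ over Δz = 140.6 − 91 = 49.6 m.
N² = (9.81/1027.52) × (2.202/49.6) = 4.2385 × 10⁻⁴ s⁻² ≈ 4.24 × 10⁻⁴ s⁻².
Since Δρ > 0 the layer is stably stratified.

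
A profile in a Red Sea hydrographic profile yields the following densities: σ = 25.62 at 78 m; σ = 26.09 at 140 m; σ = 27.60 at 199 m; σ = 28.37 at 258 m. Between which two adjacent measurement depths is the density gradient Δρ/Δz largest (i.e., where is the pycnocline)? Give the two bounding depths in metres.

Compute the density gradient over each adjacent pair:
  78–140 m: Δρ/Δz = 0.47/62 = 7.6 × 10⁻³ kg m⁻⁴
  140–199 m: Δρ/Δz = 1.51/59 = 0.026 kg m⁻⁴
  199–258 m: Δρ/Δz = 0.77/59 = 0.013 kg m⁻⁴
The largest gradient is in the 140–199 m interval — the pycnocline.

140–199 m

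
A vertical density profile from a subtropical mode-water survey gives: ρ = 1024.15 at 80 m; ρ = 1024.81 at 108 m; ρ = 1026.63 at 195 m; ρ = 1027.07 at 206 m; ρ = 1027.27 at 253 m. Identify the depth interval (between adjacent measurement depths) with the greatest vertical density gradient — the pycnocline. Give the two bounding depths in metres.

Compute the density gradient over each adjacent pair:
  80–108 m: Δρ/Δz = 0.66/28 = 0.024 kg m⁻⁴
  108–195 m: Δρ/Δz = 1.82/87 = 0.021 kg m⁻⁴
  195–206 m: Δρ/Δz = 0.44/11 = 0.040 kg m⁻⁴
  206–253 m: Δρ/Δz = 0.20/47 = 4.3 × 10⁻³ kg m⁻⁴
The largest gradient is in the 195–206 m interval — the pycnocline.

195–206 m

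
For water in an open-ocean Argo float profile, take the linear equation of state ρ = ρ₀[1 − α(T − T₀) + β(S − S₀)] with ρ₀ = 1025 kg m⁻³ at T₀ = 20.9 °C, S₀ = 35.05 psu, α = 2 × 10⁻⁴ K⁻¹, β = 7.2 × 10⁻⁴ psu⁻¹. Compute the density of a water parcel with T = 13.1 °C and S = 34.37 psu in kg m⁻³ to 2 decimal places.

T − T₀ = -7.8 K, S − S₀ = -0.68 psu.
Bracket = 1 − α·(-7.8) + β·(-0.68) = 1 + (1.0704 × 10⁻³) = 1.0010704.
ρ = 1025 × 1.0010704 = 1026.10 kg m⁻³.

1026.10 kg m⁻³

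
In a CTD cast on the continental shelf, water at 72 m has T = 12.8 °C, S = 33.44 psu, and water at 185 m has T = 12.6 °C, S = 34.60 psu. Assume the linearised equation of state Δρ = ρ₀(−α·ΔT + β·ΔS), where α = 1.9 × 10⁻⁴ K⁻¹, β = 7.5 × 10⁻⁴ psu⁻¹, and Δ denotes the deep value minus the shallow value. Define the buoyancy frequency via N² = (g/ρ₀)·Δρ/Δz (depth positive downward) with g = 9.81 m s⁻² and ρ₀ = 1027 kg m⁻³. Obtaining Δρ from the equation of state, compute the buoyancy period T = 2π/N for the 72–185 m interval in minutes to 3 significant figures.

11.8 min

ΔT = -0.2 K, ΔS = +1.16 psu (deep − shallow).
Δρ/ρ₀ = −αΔT + βΔS = 3.80 × 10⁻⁵ + 8.70 × 10⁻⁴ = 9.08 × 10⁻⁴, so Δρ ≈ 0.9325 kg m⁻³.
N² = (g/ρ₀)·Δρ/Δz = g·(Δρ/ρ₀)/Δz = 9.81 × 9.08 × 10⁻⁴ / 113 = 7.8827 × 10⁻⁵ s⁻².
N = √(7.8827 × 10⁻⁵) = 8.8785 × 10⁻³ rad s⁻¹ → T = 2π/N = 707.69 s = 11.795 min ≈ 11.8 min.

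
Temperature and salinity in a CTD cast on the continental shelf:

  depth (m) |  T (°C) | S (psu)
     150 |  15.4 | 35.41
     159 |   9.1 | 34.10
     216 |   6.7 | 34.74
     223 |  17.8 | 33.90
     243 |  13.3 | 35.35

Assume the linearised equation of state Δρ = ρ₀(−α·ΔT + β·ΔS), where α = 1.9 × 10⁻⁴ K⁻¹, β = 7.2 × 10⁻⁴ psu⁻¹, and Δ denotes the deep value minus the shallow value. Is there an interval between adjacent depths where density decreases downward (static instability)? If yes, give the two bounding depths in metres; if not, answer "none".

216–223 m

Evaluate Δρ/ρ₀ = −αΔT + βΔS across each adjacent pair:
  150–159 m: −αΔT+βΔS = −(1.9 × 10⁻⁴)(-6.3)+(7.2 × 10⁻⁴)(-1.31) = 2.5 × 10⁻⁴ → stable
  159–216 m: −αΔT+βΔS = −(1.9 × 10⁻⁴)(-2.4)+(7.2 × 10⁻⁴)(+0.64) = 9.2 × 10⁻⁴ → stable
  216–223 m: −αΔT+βΔS = −(1.9 × 10⁻⁴)(+11.1)+(7.2 × 10⁻⁴)(-0.84) = -2.7 × 10⁻³ → UNSTABLE
  223–243 m: −αΔT+βΔS = −(1.9 × 10⁻⁴)(-4.5)+(7.2 × 10⁻⁴)(+1.45) = 1.9 × 10⁻³ → stable
The 216–223 m interval has Δρ < 0: lighter water underlies denser water.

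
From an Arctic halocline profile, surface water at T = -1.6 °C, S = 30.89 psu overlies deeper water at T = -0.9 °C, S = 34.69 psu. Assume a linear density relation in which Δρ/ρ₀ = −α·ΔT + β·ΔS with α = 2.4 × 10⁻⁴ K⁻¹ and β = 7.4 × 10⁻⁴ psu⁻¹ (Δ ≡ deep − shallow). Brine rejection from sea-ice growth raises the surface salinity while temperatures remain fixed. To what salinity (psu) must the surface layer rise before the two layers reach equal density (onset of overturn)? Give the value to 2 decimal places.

Neutral buoyancy requires −α(T_deep − T_surf) + β(S_deep − S_surf′) = 0.
S_surf′ = S_deep − (α/β)·ΔT = 34.69 − (2.4 × 10⁻⁴/7.4 × 10⁻⁴)·(+0.7) = 34.4630 psu.
Increase required: 34.4630 − 30.89 = 3.5730 psu.

34.46 psu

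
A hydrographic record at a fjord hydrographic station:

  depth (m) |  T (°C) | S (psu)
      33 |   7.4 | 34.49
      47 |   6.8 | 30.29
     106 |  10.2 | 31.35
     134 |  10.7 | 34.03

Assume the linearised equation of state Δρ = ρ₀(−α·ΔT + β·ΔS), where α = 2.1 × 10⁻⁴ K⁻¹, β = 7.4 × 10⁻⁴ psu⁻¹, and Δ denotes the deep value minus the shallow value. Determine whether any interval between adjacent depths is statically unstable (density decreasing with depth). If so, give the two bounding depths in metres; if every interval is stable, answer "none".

Evaluate Δρ/ρ₀ = −αΔT + βΔS across each adjacent pair:
  33–47 m: −αΔT+βΔS = −(2.1 × 10⁻⁴)(-0.6)+(7.4 × 10⁻⁴)(-4.20) = -3.0 × 10⁻³ → UNSTABLE
  47–106 m: −αΔT+βΔS = −(2.1 × 10⁻⁴)(+3.4)+(7.4 × 10⁻⁴)(+1.06) = 7.0 × 10⁻⁵ → stable
  106–134 m: −αΔT+βΔS = −(2.1 × 10⁻⁴)(+0.5)+(7.4 × 10⁻⁴)(+2.68) = 1.9 × 10⁻³ → stable
The 33–47 m interval has Δρ < 0: lighter water underlies denser water.

33–47 m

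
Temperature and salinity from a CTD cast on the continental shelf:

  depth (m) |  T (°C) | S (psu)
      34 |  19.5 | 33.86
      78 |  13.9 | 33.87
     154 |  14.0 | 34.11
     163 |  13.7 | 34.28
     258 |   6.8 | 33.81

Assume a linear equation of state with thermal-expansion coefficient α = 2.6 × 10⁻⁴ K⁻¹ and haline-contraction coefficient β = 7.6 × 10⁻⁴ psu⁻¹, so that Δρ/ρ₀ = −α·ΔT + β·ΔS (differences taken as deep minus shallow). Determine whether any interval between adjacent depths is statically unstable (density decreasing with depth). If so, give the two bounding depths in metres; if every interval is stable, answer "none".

none

Evaluate Δρ/ρ₀ = −αΔT + βΔS across each adjacent pair:
  34–78 m: −αΔT+βΔS = −(2.6 × 10⁻⁴)(-5.6)+(7.6 × 10⁻⁴)(+0.01) = 1.5 × 10⁻³ → stable
  78–154 m: −αΔT+βΔS = −(2.6 × 10⁻⁴)(+0.1)+(7.6 × 10⁻⁴)(+0.24) = 1.6 × 10⁻⁴ → stable
  154–163 m: −αΔT+βΔS = −(2.6 × 10⁻⁴)(-0.3)+(7.6 × 10⁻⁴)(+0.17) = 2.1 × 10⁻⁴ → stable
  163–258 m: −αΔT+βΔS = −(2.6 × 10⁻⁴)(-6.9)+(7.6 × 10⁻⁴)(-0.47) = 1.4 × 10⁻³ → stable
Every interval has Δρ > 0: the column is stably stratified throughout.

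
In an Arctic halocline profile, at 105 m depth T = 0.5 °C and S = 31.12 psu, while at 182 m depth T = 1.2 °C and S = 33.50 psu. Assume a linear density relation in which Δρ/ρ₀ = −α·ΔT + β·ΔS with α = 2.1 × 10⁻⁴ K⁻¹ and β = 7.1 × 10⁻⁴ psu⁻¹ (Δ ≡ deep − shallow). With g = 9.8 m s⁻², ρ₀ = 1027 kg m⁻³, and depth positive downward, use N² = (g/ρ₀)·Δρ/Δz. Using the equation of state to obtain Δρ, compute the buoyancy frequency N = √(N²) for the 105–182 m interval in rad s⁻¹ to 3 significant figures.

ΔT = +0.7 K, ΔS = +2.38 psu (deep − shallow).
Δρ/ρ₀ = −αΔT + βΔS = -1.47 × 10⁻⁴ + 1.6898 × 10⁻³ = 1.5428 × 10⁻³, so Δρ ≈ 1.584 kg m⁻³.
N² = (g/ρ₀)·Δρ/Δz = g·(Δρ/ρ₀)/Δz = 9.8 × 1.5428 × 10⁻³ / 77 = 1.9636 × 10⁻⁴ s⁻².
N = √(1.9636 × 10⁻⁴) = 0.014013 rad s⁻¹ ≈ 0.0140 rad s⁻¹.

0.0140 rad s⁻¹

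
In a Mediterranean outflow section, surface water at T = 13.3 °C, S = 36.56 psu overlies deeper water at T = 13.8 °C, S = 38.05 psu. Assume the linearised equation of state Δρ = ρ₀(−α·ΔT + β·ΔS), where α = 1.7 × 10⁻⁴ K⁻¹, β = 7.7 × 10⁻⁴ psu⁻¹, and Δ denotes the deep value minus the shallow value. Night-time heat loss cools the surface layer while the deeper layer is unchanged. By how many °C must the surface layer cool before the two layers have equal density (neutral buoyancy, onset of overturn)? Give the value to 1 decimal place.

6.2 °C

Neutral buoyancy requires Δρ = 0, i.e. −α(T_deep − T_surf′) + β(S_deep − S_surf) = 0.
T_surf′ = T_deep − (β/α)·ΔS = 13.8 − (7.7 × 10⁻⁴/1.7 × 10⁻⁴)·(+1.49) = 7.051 °C.
Cooling required: 13.3 − (7.051) = 6.249 °C.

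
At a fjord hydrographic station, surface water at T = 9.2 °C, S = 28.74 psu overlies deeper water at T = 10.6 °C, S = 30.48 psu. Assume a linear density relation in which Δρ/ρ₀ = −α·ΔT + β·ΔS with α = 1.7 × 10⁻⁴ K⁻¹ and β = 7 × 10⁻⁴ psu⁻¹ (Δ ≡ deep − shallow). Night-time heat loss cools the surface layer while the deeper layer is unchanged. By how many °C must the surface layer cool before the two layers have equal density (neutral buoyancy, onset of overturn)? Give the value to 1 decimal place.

Neutral buoyancy requires Δρ = 0, i.e. −α(T_deep − T_surf′) + β(S_deep − S_surf) = 0.
T_surf′ = T_deep − (β/α)·ΔS = 10.6 − (7 × 10⁻⁴/1.7 × 10⁻⁴)·(+1.74) = 3.435 °C.
Cooling required: 9.2 − (3.435) = 5.765 °C.

5.8 °C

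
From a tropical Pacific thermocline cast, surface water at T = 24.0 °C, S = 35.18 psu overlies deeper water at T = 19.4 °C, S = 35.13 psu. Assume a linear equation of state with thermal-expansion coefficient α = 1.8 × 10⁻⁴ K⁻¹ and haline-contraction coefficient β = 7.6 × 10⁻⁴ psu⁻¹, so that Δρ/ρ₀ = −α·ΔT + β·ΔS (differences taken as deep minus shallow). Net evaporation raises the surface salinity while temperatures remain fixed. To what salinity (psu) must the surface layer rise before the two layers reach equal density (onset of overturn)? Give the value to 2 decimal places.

Neutral buoyancy requires −α(T_deep − T_surf) + β(S_deep − S_surf′) = 0.
S_surf′ = S_deep − (α/β)·ΔT = 35.13 − (1.8 × 10⁻⁴/7.6 × 10⁻⁴)·(-4.6) = 36.2195 psu.
Increase required: 36.2195 − 35.18 = 1.0395 psu.

36.22 psu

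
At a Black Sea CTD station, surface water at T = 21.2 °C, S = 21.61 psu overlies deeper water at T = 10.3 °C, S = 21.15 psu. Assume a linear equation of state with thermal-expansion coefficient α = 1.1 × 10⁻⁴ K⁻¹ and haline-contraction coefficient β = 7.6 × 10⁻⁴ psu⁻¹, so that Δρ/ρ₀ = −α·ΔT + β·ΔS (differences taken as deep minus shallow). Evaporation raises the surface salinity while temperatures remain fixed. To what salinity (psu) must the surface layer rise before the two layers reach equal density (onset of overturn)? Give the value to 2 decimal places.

Neutral buoyancy requires −α(T_deep − T_surf) + β(S_deep − S_surf′) = 0.
S_surf′ = S_deep − (α/β)·ΔT = 21.15 − (1.1 × 10⁻⁴/7.6 × 10⁻⁴)·(-10.9) = 22.7276 psu.
Increase required: 22.7276 − 21.61 = 1.1176 psu.

22.73 psu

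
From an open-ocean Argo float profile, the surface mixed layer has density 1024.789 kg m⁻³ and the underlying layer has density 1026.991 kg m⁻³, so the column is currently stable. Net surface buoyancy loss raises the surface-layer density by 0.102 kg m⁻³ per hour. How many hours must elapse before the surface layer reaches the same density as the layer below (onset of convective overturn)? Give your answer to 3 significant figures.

21.6 hours

Density deficit of the surface layer: 1026.991 − 1024.789 = 2.202 kg m⁻³.
Required change = 2.202 / 0.102 = 21.6 hours.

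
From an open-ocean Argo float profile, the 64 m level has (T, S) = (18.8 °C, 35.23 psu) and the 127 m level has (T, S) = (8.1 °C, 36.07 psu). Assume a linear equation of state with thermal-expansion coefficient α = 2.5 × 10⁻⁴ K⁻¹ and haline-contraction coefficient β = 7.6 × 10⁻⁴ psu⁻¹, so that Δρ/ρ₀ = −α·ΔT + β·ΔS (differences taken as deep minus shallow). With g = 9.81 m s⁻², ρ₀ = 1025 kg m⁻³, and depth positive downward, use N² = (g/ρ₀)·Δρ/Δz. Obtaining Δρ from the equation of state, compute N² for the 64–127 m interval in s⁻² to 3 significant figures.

5.16 × 10⁻⁴ s⁻²

ΔT = -10.7 K, ΔS = +0.84 psu (deep − shallow).
Δρ/ρ₀ = −αΔT + βΔS = 2.675 × 10⁻³ + 6.384 × 10⁻⁴ = 3.3134 × 10⁻³, so Δρ ≈ 3.396 kg m⁻³.
N² = (g/ρ₀)·Δρ/Δz = g·(Δρ/ρ₀)/Δz = 9.81 × 3.3134 × 10⁻³ / 63 = 5.1594 × 10⁻⁴ s⁻² ≈ 5.16 × 10⁻⁴ s⁻².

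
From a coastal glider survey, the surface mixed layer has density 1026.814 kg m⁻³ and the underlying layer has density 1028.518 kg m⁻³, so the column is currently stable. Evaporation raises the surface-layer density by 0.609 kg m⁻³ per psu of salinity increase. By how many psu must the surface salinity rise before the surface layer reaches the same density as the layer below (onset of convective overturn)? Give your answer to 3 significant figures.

Density deficit of the surface layer: 1028.518 − 1026.814 = 1.704 kg m⁻³.
Required change = 1.704 / 0.609 = 2.80 psu.

2.80 psu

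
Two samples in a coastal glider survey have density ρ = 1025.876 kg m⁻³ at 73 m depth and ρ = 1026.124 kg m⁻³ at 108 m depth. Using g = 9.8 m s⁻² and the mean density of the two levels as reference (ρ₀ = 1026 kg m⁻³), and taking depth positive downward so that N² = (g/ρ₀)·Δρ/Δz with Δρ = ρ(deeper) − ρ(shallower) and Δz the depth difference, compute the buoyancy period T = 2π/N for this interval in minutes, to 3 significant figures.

12.7 min

Δρ = 1026.124 − 1025.876 = 0.248 kg m⁻³ over Δz = 108 − 73 = 35 m.
N² = (9.8/1026) × (0.248/35) = 6.7680 × 10⁻⁵ s⁻².
N = √(6.7680 × 10⁻⁵) = 8.2268 × 10⁻³ rad s⁻¹, so T = 2π/N = 763.75 s = 12.729 min ≈ 12.7 min.
Since Δρ > 0 the layer is stably stratified.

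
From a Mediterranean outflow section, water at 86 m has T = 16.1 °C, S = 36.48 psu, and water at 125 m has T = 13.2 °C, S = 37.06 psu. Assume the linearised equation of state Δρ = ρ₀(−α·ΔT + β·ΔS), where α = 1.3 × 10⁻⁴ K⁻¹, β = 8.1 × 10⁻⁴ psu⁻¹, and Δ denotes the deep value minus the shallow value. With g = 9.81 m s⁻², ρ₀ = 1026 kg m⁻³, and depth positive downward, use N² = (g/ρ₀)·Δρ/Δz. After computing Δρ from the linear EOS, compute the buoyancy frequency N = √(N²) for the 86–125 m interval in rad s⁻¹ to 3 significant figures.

ΔT = -2.9 K, ΔS = +0.58 psu (deep − shallow).
Δρ/ρ₀ = −αΔT + βΔS = 3.77 × 10⁻⁴ + 4.698 × 10⁻⁴ = 8.468 × 10⁻⁴, so Δρ ≈ 0.8688 kg m⁻³.
N² = (g/ρ₀)·Δρ/Δz = g·(Δρ/ρ₀)/Δz = 9.81 × 8.468 × 10⁻⁴ / 39 = 2.1300 × 10⁻⁴ s⁻².
N = √(2.1300 × 10⁻⁴) = 0.014595 rad s⁻¹ ≈ 0.0146 rad s⁻¹.

0.0146 rad s⁻¹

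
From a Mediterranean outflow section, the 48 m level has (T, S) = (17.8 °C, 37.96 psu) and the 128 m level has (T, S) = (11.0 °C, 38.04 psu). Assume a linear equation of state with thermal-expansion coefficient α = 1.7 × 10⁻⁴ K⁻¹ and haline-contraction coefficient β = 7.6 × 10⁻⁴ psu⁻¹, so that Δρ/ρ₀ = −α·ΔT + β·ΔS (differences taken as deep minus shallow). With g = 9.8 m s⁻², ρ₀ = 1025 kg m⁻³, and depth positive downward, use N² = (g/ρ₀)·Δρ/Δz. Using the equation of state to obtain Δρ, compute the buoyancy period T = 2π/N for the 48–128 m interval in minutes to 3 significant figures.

8.58 min

ΔT = -6.8 K, ΔS = +0.08 psu (deep − shallow).
Δρ/ρ₀ = −αΔT + βΔS = 1.156 × 10⁻³ + 6.08 × 10⁻⁵ = 1.2168 × 10⁻³, so Δρ ≈ 1.247 kg m⁻³.
N² = (g/ρ₀)·Δρ/Δz = g·(Δρ/ρ₀)/Δz = 9.8 × 1.2168 × 10⁻³ / 80 = 1.4906 × 10⁻⁴ s⁻².
N = √(1.4906 × 10⁻⁴) = 0.012209 rad s⁻¹ → T = 2π/N = 514.64 s = 8.5773 min ≈ 8.58 min.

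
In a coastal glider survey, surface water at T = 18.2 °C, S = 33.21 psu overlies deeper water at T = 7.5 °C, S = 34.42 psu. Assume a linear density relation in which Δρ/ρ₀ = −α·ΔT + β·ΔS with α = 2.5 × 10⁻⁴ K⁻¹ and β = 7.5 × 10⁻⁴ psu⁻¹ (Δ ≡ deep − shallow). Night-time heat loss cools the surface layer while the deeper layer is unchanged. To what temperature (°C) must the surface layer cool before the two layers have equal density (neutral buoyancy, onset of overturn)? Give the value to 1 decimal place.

3.9 °C

Neutral buoyancy requires Δρ = 0, i.e. −α(T_deep − T_surf′) + β(S_deep − S_surf) = 0.
T_surf′ = T_deep − (β/α)·ΔS = 7.5 − (7.5 × 10⁻⁴/2.5 × 10⁻⁴)·(+1.21) = 3.870 °C.
Cooling required: 18.2 − (3.870) = 14.330 °C.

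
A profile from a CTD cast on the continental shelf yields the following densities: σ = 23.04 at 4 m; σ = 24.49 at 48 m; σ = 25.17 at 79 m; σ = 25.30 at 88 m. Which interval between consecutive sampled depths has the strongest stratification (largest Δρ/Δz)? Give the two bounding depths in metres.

Compute the density gradient over each adjacent pair:
  4–48 m: Δρ/Δz = 1.45/44 = 0.033 kg m⁻⁴
  48–79 m: Δρ/Δz = 0.68/31 = 0.022 kg m⁻⁴
  79–88 m: Δρ/Δz = 0.13/9 = 0.014 kg m⁻⁴
The largest gradient is in the 4–48 m interval — the pycnocline.

4–48 m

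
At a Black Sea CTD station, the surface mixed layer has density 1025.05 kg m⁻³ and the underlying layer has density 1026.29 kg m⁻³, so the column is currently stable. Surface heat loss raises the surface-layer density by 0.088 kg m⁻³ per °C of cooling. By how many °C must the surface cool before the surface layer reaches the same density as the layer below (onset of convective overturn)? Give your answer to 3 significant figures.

14.1 °C

Density deficit of the surface layer: 1026.29 − 1025.05 = 1.24 kg m⁻³.
Required change = 1.24 / 0.088 = 14.1 °C.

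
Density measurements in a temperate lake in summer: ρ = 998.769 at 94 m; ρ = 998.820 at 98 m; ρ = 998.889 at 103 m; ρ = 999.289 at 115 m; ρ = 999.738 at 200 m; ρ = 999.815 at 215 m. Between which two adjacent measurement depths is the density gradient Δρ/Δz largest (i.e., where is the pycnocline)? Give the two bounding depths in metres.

103–115 m

Compute the density gradient over each adjacent pair:
  94–98 m: Δρ/Δz = 0.051/4 = 0.013 kg m⁻⁴
  98–103 m: Δρ/Δz = 0.069/5 = 0.014 kg m⁻⁴
  103–115 m: Δρ/Δz = 0.400/12 = 0.033 kg m⁻⁴
  115–200 m: Δρ/Δz = 0.449/85 = 5.3 × 10⁻³ kg m⁻⁴
  200–215 m: Δρ/Δz = 0.077/15 = 5.1 × 10⁻³ kg m⁻⁴
The largest gradient is in the 103–115 m interval — the pycnocline.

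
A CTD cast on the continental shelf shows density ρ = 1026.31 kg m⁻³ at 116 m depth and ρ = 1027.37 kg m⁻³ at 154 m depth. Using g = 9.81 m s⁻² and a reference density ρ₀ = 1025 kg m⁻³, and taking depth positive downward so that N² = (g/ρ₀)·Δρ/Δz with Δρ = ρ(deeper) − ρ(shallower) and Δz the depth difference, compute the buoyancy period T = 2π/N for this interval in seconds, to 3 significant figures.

Δρ = 1027.37 − 1026.31 = 1.06 kg m⁻³ over Δz = 154 − 116 = 38 m.
N² = (9.81/1025) × (1.06/38) = 2.6697 × 10⁻⁴ s⁻².
N = √(2.6697 × 10⁻⁴) = 0.016339 rad s⁻¹, so T = 2π/N = 384.55 s ≈ 385 s.
A positive N² confirms static stability across the interval.

385 s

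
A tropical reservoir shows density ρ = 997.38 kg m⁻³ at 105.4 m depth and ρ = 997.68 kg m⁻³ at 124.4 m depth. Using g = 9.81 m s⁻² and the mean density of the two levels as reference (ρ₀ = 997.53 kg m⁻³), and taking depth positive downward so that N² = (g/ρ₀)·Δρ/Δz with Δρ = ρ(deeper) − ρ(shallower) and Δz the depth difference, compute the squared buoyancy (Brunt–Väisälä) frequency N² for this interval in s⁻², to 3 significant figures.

Δρ = 997.68 − 997.38 = 0.30 kg m⁻³ over Δz = 124.4 − 105.4 = 19 m.
N² = (9.81/997.53) × (0.30/19) = 1.5528 × 10⁻⁴ s⁻² ≈ 1.55 × 10⁻⁴ s⁻².

1.55 × 10⁻⁴ s⁻²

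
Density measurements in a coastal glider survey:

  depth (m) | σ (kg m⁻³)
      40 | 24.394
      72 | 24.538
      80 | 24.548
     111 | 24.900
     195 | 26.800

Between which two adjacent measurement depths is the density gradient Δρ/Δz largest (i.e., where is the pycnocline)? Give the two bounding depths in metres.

Compute the density gradient over each adjacent pair:
  40–72 m: Δρ/Δz = 0.144/32 = 4.5 × 10⁻³ kg m⁻⁴
  72–80 m: Δρ/Δz = 0.010/8 = 1.3 × 10⁻³ kg m⁻⁴
  80–111 m: Δρ/Δz = 0.352/31 = 0.011 kg m⁻⁴
  111–195 m: Δρ/Δz = 1.900/84 = 0.023 kg m⁻⁴
The largest gradient is in the 111–195 m interval — the pycnocline.

111–195 m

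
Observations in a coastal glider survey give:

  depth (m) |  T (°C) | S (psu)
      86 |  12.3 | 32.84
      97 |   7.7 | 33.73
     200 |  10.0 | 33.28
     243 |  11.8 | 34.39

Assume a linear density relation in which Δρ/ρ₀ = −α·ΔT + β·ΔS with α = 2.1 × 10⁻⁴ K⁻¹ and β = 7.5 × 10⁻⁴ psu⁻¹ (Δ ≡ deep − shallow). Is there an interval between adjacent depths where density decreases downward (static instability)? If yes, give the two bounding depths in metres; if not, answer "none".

Evaluate Δρ/ρ₀ = −αΔT + βΔS across each adjacent pair:
  86–97 m: −αΔT+βΔS = −(2.1 × 10⁻⁴)(-4.6)+(7.5 × 10⁻⁴)(+0.89) = 1.6 × 10⁻³ → stable
  97–200 m: −αΔT+βΔS = −(2.1 × 10⁻⁴)(+2.3)+(7.5 × 10⁻⁴)(-0.45) = -8.2 × 10⁻⁴ → UNSTABLE
  200–243 m: −αΔT+βΔS = −(2.1 × 10⁻⁴)(+1.8)+(7.5 × 10⁻⁴)(+1.11) = 4.5 × 10⁻⁴ → stable
The 97–200 m interval has Δρ < 0: lighter water underlies denser water.

97–200 m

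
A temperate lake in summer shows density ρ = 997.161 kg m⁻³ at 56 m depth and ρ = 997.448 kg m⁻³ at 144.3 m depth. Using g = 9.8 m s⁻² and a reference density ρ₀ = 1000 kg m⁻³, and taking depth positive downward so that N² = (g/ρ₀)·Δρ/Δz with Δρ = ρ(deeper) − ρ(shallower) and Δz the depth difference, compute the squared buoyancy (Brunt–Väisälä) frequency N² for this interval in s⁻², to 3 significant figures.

Δρ = 997.448 − 997.161 = 0.287 kg m⁻³ over Δz = 144.3 − 56 = 88.3 m.
N² = (9.8/1000) × (0.287/88.3) = 3.1853 × 10⁻⁵ s⁻² ≈ 3.19 × 10⁻⁵ s⁻².
Since Δρ > 0 the layer is stably stratified.

3.19 × 10⁻⁵ s⁻²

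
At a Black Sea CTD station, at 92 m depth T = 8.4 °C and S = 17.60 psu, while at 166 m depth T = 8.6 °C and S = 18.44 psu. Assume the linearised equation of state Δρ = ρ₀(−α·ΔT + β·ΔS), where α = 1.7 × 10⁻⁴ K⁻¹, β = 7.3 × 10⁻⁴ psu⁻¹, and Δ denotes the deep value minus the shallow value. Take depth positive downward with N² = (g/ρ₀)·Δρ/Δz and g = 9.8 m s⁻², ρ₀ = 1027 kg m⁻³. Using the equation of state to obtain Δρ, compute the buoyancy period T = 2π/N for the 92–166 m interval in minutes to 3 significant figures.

12.0 min

ΔT = +0.2 K, ΔS = +0.84 psu (deep − shallow).
Δρ/ρ₀ = −αΔT + βΔS = -3.40 × 10⁻⁵ + 6.132 × 10⁻⁴ = 5.792 × 10⁻⁴, so Δρ ≈ 0.5948 kg m⁻³.
N² = (g/ρ₀)·Δρ/Δz = g·(Δρ/ρ₀)/Δz = 9.8 × 5.792 × 10⁻⁴ / 74 = 7.6705 × 10⁻⁵ s⁻².
N = √(7.6705 × 10⁻⁵) = 8.7581 × 10⁻³ rad s⁻¹ → T = 2π/N = 717.41 s = 11.957 min ≈ 12.0 min.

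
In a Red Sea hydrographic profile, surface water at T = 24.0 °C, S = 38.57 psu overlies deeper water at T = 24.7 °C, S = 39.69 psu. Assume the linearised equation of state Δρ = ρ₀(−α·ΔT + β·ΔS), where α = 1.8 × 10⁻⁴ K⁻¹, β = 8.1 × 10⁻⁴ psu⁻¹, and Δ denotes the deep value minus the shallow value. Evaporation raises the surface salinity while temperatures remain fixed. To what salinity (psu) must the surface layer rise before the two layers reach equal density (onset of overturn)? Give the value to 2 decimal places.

39.53 psu

Neutral buoyancy requires −α(T_deep − T_surf) + β(S_deep − S_surf′) = 0.
S_surf′ = S_deep − (α/β)·ΔT = 39.69 − (1.8 × 10⁻⁴/8.1 × 10⁻⁴)·(+0.7) = 39.5344 psu.
Increase required: 39.5344 − 38.57 = 0.9644 psu.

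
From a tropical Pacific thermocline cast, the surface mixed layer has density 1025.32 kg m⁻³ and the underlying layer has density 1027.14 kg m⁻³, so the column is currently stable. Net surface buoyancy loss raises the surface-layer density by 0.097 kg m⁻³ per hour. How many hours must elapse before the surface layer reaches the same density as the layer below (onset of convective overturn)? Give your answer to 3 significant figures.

18.8 hours

Density deficit of the surface layer: 1027.14 − 1025.32 = 1.82 kg m⁻³.
Required change = 1.82 / 0.097 = 18.8 hours.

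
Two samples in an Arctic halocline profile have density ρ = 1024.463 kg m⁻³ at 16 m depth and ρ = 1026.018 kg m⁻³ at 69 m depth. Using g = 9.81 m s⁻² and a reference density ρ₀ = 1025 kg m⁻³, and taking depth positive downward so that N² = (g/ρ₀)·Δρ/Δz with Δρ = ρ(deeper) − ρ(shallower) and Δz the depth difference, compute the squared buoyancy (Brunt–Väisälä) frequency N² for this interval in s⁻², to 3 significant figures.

Δρ = 1026.018 − 1024.463 = 1.555 kg m⁻³ over Δz = 69 − 16 = 53 m.
N² = (9.81/1025) × (1.555/53) = 2.8080 × 10⁻⁴ s⁻² ≈ 2.81 × 10⁻⁴ s⁻².

2.81 × 10⁻⁴ s⁻²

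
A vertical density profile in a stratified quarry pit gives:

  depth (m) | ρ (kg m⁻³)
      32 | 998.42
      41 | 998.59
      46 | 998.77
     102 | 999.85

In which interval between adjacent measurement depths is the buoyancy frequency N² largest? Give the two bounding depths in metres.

41–46 m

Compute the density gradient over each adjacent pair:
  32–41 m: Δρ/Δz = 0.17/9 = 0.019 kg m⁻⁴
  41–46 m: Δρ/Δz = 0.18/5 = 0.036 kg m⁻⁴
  46–102 m: Δρ/Δz = 1.08/56 = 0.019 kg m⁻⁴
The largest gradient is in the 41–46 m interval — the pycnocline.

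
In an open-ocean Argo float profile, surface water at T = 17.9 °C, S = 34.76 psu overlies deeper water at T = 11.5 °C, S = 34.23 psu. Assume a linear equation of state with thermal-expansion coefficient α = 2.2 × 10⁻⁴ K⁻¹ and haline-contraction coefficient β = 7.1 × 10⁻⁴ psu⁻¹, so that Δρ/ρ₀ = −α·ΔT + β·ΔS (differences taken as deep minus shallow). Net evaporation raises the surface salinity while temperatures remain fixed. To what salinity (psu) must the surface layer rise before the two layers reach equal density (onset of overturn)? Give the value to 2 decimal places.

36.21 psu

Neutral buoyancy requires −α(T_deep − T_surf) + β(S_deep − S_surf′) = 0.
S_surf′ = S_deep − (α/β)·ΔT = 34.23 − (2.2 × 10⁻⁴/7.1 × 10⁻⁴)·(-6.4) = 36.2131 psu.
Increase required: 36.2131 − 34.76 = 1.4531 psu.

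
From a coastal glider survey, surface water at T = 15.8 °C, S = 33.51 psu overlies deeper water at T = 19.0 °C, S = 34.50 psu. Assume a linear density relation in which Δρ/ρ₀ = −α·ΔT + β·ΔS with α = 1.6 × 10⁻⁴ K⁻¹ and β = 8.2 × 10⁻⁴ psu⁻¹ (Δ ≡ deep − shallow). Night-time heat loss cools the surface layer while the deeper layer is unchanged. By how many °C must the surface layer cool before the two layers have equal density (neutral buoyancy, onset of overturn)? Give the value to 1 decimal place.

1.9 °C

Neutral buoyancy requires Δρ = 0, i.e. −α(T_deep − T_surf′) + β(S_deep − S_surf) = 0.
T_surf′ = T_deep − (β/α)·ΔS = 19.0 − (8.2 × 10⁻⁴/1.6 × 10⁻⁴)·(+0.99) = 13.926 °C.
Cooling required: 15.8 − (13.926) = 1.874 °C.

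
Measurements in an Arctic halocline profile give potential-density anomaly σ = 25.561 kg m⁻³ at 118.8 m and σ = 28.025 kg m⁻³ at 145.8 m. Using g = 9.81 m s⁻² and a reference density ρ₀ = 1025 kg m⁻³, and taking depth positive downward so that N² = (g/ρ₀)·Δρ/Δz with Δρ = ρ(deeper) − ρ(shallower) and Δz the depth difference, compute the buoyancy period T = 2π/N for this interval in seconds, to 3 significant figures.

213 s

Δρ = 1028.025 − 1025.561 = 2.464 kg m⁻³ over Δz = 145.8 − 118.8 = 27 m.
N² = (9.81/1025) × (2.464/27) = 8.7342 × 10⁻⁴ s⁻².
N = √(8.7342 × 10⁻⁴) = 0.029554 rad s⁻¹, so T = 2π/N = 212.60 s ≈ 213 s.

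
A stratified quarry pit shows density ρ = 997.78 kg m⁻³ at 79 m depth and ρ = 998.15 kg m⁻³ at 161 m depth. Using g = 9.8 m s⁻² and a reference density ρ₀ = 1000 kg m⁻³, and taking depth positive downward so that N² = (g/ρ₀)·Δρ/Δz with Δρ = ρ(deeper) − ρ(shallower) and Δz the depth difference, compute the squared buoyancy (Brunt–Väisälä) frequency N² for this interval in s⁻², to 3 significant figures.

4.42 × 10⁻⁵ s⁻²

Δρ = 998.15 − 997.78 = 0.37 kg m⁻³ over Δz = 161 − 79 = 82 m.
N² = (9.8/1000) × (0.37/82) = 4.4220 × 10⁻⁵ s⁻² ≈ 4.42 × 10⁻⁵ s⁻².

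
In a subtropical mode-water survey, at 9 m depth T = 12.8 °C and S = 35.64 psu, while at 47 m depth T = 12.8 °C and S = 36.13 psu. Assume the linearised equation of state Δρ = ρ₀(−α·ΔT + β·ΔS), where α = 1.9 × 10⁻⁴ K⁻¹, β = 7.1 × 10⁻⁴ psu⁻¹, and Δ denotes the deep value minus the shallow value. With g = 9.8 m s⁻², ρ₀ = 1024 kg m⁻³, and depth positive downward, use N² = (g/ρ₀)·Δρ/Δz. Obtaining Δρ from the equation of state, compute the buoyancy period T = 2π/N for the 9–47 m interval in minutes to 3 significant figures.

ΔT = +0.0 K, ΔS = +0.49 psu (deep − shallow).
Δρ/ρ₀ = −αΔT + βΔS = 0 + 3.479 × 10⁻⁴ = 3.479 × 10⁻⁴, so Δρ ≈ 0.3562 kg m⁻³.
N² = (g/ρ₀)·Δρ/Δz = g·(Δρ/ρ₀)/Δz = 9.8 × 3.479 × 10⁻⁴ / 38 = 8.9722 × 10⁻⁵ s⁻².
N = √(8.9722 × 10⁻⁵) = 9.4722 × 10⁻³ rad s⁻¹ → T = 2π/N = 663.33 s = 11.056 min ≈ 11.1 min.

11.1 min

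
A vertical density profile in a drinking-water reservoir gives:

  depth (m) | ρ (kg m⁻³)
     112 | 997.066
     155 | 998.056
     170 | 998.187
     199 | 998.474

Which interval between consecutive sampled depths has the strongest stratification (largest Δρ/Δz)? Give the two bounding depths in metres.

Compute the density gradient over each adjacent pair:
  112–155 m: Δρ/Δz = 0.990/43 = 0.023 kg m⁻⁴
  155–170 m: Δρ/Δz = 0.131/15 = 8.7 × 10⁻³ kg m⁻⁴
  170–199 m: Δρ/Δz = 0.287/29 = 9.9 × 10⁻³ kg m⁻⁴
The largest gradient is in the 112–155 m interval — the pycnocline.

112–155 m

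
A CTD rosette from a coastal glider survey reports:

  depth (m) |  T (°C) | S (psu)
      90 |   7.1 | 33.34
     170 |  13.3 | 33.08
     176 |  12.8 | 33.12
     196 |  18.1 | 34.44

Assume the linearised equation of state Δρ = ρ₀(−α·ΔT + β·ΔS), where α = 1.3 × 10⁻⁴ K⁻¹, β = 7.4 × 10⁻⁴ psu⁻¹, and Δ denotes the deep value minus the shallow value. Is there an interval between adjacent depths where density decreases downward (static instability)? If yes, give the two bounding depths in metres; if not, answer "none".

Evaluate Δρ/ρ₀ = −αΔT + βΔS across each adjacent pair:
  90–170 m: −αΔT+βΔS = −(1.3 × 10⁻⁴)(+6.2)+(7.4 × 10⁻⁴)(-0.26) = -1.0 × 10⁻³ → UNSTABLE
  170–176 m: −αΔT+βΔS = −(1.3 × 10⁻⁴)(-0.5)+(7.4 × 10⁻⁴)(+0.04) = 9.5 × 10⁻⁵ → stable
  176–196 m: −αΔT+βΔS = −(1.3 × 10⁻⁴)(+5.3)+(7.4 × 10⁻⁴)(+1.32) = 2.9 × 10⁻⁴ → stable
The 90–170 m interval has Δρ < 0: lighter water underlies denser water.

90–170 m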